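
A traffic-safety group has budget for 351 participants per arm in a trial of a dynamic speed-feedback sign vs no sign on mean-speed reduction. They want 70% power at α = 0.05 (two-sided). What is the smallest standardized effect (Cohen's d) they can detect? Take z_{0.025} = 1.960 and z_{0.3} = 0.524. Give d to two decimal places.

For two independent groups of n = 351 each: d_min = (z_{α/2} + z_β)·√(2/n).
z-sum = 1.960 + 0.524 = 2.484.
d_min = 2.484 × √(2/351) = 2.484 × 0.0755 = 0.188.

d_min ≈ 0.19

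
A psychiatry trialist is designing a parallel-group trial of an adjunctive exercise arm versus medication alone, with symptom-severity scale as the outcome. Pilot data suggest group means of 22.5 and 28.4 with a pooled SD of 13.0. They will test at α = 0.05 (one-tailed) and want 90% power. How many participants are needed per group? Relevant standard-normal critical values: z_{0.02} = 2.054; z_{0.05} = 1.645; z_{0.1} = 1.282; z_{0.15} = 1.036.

Cohen's d = |M₁ − M₂| / SD_pooled = |22.5 − 28.4| / 13.0 = 5.9 / 13.0 = 0.454.
For two independent groups with equal n: n = 2·((z_{α} + z_β) / d)².
z_{α} + z_β = 1.645 + 1.282 = 2.927.
n = 2 × (2.927 / 0.454)² = 2 × 6.447² = 2 × 41.57 = 83.1.
Round up to the next whole participant.

n = 84 per group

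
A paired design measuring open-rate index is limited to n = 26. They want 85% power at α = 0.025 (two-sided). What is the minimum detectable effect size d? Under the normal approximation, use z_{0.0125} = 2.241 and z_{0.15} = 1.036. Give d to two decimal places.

d_min ≈ 0.64

For a single sample (or paired design) of n = 26: d_min = (z_{α/2} + z_β)/√n.
z-sum = 2.241 + 1.036 = 3.277.
d_min = 3.277 / √26 = 3.277 / 5.099 = 0.643.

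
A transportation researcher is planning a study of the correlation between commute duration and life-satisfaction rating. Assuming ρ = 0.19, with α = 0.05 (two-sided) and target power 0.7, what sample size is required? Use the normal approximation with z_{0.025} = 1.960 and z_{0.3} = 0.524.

Fisher's z: C = ½·ln((1+r)/(1−r)) = ½·ln(1.4691) = 0.1923.
n = ((z_{α/2} + z_β)/C)² + 3.
(1.960 + 0.524) / 0.1923 = 2.484 / 0.1923 = 12.917.
n = 12.917² + 3 = 166.86 + 3 = 169.9.
Round up.

n = 170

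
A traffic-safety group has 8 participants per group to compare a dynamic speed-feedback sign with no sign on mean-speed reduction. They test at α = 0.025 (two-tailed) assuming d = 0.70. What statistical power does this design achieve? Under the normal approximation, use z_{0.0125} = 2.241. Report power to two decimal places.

For two equal groups, power = Φ(d·√(n/2) − z_{α/2}).
d·√(n/2) = 0.70 × √(8/2) = 0.70 × 2.000 = 1.400.
z_β = 1.400 − 2.241 = -0.841.
Power = Φ(-0.841) = 0.200.

power ≈ 0.20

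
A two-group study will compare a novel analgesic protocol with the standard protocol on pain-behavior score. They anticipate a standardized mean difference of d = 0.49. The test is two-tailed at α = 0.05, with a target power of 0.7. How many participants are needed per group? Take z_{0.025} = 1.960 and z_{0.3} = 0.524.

For two independent groups with equal n: n = 2·((z_{α/2} + z_β) / d)².
z_{α/2} + z_β = 1.960 + 0.524 = 2.484.
n = 2 × (2.484 / 0.49)² = 2 × 5.069² = 2 × 25.70 = 51.4.
Round up to the next whole participant.

n = 52 per group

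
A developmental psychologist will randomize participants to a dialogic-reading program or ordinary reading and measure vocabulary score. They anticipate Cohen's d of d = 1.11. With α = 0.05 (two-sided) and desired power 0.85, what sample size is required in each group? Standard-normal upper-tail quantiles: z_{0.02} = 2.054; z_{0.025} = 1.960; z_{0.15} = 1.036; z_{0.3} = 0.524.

For two independent groups with equal n: n = 2·((z_{α/2} + z_β) / d)².
z_{α/2} + z_β = 1.960 + 1.036 = 2.996.
n = 2 × (2.996 / 1.11)² = 2 × 2.699² = 2 × 7.29 = 14.6.
Round up to the next whole participant.

n = 15 per group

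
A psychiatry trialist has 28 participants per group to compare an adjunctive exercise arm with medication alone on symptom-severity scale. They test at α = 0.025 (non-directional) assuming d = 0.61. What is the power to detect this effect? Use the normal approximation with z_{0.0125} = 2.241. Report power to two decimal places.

power ≈ 0.52

For two equal groups, power = Φ(d·√(n/2) − z_{α/2}).
d·√(n/2) = 0.61 × √(28/2) = 0.61 × 3.742 = 2.282.
z_β = 2.282 − 2.241 = 0.041.
Power = Φ(0.041) = 0.517.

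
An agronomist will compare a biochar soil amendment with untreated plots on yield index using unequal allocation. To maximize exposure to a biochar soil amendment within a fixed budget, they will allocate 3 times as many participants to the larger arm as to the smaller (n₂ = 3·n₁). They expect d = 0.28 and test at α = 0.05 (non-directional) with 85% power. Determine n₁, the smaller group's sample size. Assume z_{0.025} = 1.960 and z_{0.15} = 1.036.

n₁ = 153

With allocation ratio k = n₂/n₁ = 3, Var(x̄₁−x̄₂) = σ²(1/n₁ + 1/(k·n₁)) = σ²·(k+1)/(k·n₁).
So n₁ = (1 + 1/k)·((z_{α/2} + z_β)/d)² = 1.333 × (2.996/0.28)².
n₁ = 1.333 × 114.49 = 152.7.
Round up: n₁ = 153, giving n₂ = 3 × 153 = 459.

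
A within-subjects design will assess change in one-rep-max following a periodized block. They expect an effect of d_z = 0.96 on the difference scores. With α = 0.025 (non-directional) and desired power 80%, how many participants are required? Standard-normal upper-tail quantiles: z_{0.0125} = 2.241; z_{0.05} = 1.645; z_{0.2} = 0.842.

For a paired (one-sample on differences) test: n = ((z_{α/2} + z_β) / d)².
z_{α/2} + z_β = 2.241 + 0.842 = 3.083.
n = (3.083 / 0.96)² = 3.211² = 10.31.
Round up.

n = 11 pairs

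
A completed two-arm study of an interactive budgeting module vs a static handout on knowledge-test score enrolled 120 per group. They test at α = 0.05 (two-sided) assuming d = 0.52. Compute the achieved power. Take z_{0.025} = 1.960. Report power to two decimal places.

power ≈ 0.98

For two equal groups, power = Φ(d·√(n/2) − z_{α/2}).
d·√(n/2) = 0.52 × √(120/2) = 0.52 × 7.746 = 4.028.
z_β = 4.028 − 1.960 = 2.068.
Power = Φ(2.068) = 0.981.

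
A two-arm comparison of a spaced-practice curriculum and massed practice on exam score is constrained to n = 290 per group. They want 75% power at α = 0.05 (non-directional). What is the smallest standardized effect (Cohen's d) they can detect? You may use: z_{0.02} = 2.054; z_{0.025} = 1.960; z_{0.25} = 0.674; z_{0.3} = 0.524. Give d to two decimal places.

For two independent groups of n = 290 each: d_min = (z_{α/2} + z_β)·√(2/n).
z-sum = 1.960 + 0.674 = 2.634.
d_min = 2.634 × √(2/290) = 2.634 × 0.0830 = 0.219.

d_min ≈ 0.22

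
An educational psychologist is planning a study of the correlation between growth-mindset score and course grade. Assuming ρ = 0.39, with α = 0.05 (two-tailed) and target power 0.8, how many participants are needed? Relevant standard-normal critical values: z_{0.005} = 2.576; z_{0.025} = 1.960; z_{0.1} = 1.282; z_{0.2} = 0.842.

Fisher's z: C = ½·ln((1+r)/(1−r)) = ½·ln(2.2787) = 0.4118.
n = ((z_{α/2} + z_β)/C)² + 3.
(1.960 + 0.842) / 0.4118 = 2.802 / 0.4118 = 6.804.
n = 6.804² + 3 = 46.30 + 3 = 49.3.
Round up.

n = 50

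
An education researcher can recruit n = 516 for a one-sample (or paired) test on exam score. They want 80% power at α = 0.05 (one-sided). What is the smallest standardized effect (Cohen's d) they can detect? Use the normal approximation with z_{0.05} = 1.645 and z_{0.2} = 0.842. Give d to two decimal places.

For a single sample (or paired design) of n = 516: d_min = (z_{α} + z_β)/√n.
z-sum = 1.645 + 0.842 = 2.487.
d_min = 2.487 / √516 = 2.487 / 22.716 = 0.109.

d_min ≈ 0.11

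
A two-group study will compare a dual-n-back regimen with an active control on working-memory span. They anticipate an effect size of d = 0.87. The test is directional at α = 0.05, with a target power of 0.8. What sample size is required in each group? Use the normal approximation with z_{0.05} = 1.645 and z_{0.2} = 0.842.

For two independent groups with equal n: n = 2·((z_{α} + z_β) / d)².
z_{α} + z_β = 1.645 + 0.842 = 2.487.
n = 2 × (2.487 / 0.87)² = 2 × 2.859² = 2 × 8.17 = 16.3.
Round up to the next whole participant.

n = 17 per group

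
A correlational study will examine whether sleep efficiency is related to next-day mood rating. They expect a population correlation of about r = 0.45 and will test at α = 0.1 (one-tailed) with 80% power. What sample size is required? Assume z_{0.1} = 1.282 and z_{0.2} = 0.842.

Fisher's z: C = ½·ln((1+r)/(1−r)) = ½·ln(2.6364) = 0.4847.
n = ((z_{α} + z_β)/C)² + 3.
(1.282 + 0.842) / 0.4847 = 2.124 / 0.4847 = 4.382.
n = 4.382² + 3 = 19.20 + 3 = 22.2.
Round up.

n = 23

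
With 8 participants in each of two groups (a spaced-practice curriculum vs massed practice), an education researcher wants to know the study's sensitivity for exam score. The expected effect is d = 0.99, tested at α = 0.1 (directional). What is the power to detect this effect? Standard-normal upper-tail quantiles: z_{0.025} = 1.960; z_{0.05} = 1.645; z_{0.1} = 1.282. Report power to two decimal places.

power ≈ 0.76

For two equal groups, power = Φ(d·√(n/2) − z_{α}).
d·√(n/2) = 0.99 × √(8/2) = 0.99 × 2.000 = 1.980.
z_β = 1.980 − 1.282 = 0.698.
Power = Φ(0.698) = 0.757.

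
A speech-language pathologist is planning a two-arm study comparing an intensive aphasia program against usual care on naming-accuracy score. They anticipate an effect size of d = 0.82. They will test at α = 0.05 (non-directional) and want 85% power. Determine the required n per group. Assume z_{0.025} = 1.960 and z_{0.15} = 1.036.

n = 27 per group

For two independent groups with equal n: n = 2·((z_{α/2} + z_β) / d)².
z_{α/2} + z_β = 1.960 + 1.036 = 2.996.
n = 2 × (2.996 / 0.82)² = 2 × 3.654² = 2 × 13.35 = 26.7.
Round up to the next whole participant.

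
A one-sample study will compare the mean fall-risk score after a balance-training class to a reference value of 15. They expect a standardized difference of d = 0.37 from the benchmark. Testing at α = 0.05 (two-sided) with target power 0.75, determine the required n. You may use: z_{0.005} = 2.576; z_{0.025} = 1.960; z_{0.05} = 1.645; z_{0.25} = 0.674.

n = 51

For a one-sample test: n = ((z_{α/2} + z_β) / d)².
z_{α/2} + z_β = 1.960 + 0.674 = 2.634.
n = (2.634 / 0.37)² = 7.119² = 50.68.
Round up.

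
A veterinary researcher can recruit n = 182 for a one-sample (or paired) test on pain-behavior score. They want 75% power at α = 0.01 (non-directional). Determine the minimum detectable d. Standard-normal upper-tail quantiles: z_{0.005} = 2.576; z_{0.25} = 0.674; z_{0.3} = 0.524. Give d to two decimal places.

d_min ≈ 0.24

For a single sample (or paired design) of n = 182: d_min = (z_{α/2} + z_β)/√n.
z-sum = 2.576 + 0.674 = 3.250.
d_min = 3.250 / √182 = 3.250 / 13.491 = 0.241.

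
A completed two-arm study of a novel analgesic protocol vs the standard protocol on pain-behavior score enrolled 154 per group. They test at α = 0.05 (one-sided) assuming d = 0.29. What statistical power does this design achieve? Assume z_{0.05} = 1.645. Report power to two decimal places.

power ≈ 0.82

For two equal groups, power = Φ(d·√(n/2) − z_{α}).
d·√(n/2) = 0.29 × √(154/2) = 0.29 × 8.775 = 2.545.
z_β = 2.545 − 1.645 = 0.900.
Power = Φ(0.900) = 0.816.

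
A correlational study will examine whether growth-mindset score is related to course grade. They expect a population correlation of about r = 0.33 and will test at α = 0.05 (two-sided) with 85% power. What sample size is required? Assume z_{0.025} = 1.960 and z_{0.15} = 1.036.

Fisher's z: C = ½·ln((1+r)/(1−r)) = ½·ln(1.9851) = 0.3428.
n = ((z_{α/2} + z_β)/C)² + 3.
(1.960 + 1.036) / 0.3428 = 2.996 / 0.3428 = 8.740.
n = 8.740² + 3 = 76.38 + 3 = 79.4.
Round up.

n = 80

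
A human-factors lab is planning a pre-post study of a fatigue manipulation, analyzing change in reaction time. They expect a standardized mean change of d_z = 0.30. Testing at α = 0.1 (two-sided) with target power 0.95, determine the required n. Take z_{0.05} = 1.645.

n = 121 pairs

For a paired (one-sample on differences) test: n = ((z_{α/2} + z_β) / d)².
z_{α/2} + z_β = 1.645 + 1.645 = 3.290.
n = (3.290 / 0.30)² = 10.967² = 120.27.
Round up.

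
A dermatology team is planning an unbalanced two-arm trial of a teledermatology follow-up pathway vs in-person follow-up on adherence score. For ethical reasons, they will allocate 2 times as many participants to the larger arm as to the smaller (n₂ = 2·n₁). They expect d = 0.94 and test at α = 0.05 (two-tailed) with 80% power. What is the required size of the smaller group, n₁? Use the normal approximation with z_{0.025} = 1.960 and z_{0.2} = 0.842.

n₁ = 14

With allocation ratio k = n₂/n₁ = 2, Var(x̄₁−x̄₂) = σ²(1/n₁ + 1/(k·n₁)) = σ²·(k+1)/(k·n₁).
So n₁ = (1 + 1/k)·((z_{α/2} + z_β)/d)² = 1.500 × (2.802/0.94)².
n₁ = 1.500 × 8.89 = 13.3.
Round up: n₁ = 14, giving n₂ = 2 × 14 = 28.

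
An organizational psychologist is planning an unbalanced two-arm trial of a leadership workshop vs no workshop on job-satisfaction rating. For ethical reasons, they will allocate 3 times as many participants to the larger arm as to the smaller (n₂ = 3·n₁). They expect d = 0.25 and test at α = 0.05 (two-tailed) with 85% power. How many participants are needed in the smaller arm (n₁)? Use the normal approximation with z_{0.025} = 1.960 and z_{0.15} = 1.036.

With allocation ratio k = n₂/n₁ = 3, Var(x̄₁−x̄₂) = σ²(1/n₁ + 1/(k·n₁)) = σ²·(k+1)/(k·n₁).
So n₁ = (1 + 1/k)·((z_{α/2} + z_β)/d)² = 1.333 × (2.996/0.25)².
n₁ = 1.333 × 143.62 = 191.5.
Round up: n₁ = 192, giving n₂ = 3 × 192 = 576.

n₁ = 192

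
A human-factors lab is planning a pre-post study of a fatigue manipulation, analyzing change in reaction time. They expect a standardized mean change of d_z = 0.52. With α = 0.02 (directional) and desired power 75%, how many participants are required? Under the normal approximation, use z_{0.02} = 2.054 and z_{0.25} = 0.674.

n = 28 pairs

For a paired (one-sample on differences) test: n = ((z_{α} + z_β) / d)².
z_{α} + z_β = 2.054 + 0.674 = 2.728.
n = (2.728 / 0.52)² = 5.246² = 27.52.
Round up.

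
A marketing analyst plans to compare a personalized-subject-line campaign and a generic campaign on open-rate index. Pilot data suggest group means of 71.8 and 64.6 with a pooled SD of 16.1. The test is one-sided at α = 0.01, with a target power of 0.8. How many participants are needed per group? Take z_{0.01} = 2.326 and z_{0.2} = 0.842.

Cohen's d = |M₁ − M₂| / SD_pooled = |71.8 − 64.6| / 16.1 = 7.2 / 16.1 = 0.447.
For two independent groups with equal n: n = 2·((z_{α} + z_β) / d)².
z_{α} + z_β = 2.326 + 0.842 = 3.168.
n = 2 × (3.168 / 0.447)² = 2 × 7.087² = 2 × 50.23 = 100.5.
Round up to the next whole participant.

n = 101 per group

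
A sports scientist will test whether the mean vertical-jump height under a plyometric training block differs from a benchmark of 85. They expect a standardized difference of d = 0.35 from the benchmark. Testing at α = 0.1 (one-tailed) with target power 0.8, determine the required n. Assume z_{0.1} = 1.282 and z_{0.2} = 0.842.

For a one-sample test: n = ((z_{α} + z_β) / d)².
z_{α} + z_β = 1.282 + 0.842 = 2.124.
n = (2.124 / 0.35)² = 6.069² = 36.83.
Round up.

n = 37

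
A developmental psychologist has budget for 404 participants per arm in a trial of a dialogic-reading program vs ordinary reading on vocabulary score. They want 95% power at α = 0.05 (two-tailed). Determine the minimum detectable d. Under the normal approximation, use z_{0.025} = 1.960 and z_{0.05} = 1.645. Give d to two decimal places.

For two independent groups of n = 404 each: d_min = (z_{α/2} + z_β)·√(2/n).
z-sum = 1.960 + 1.645 = 3.605.
d_min = 3.605 × √(2/404) = 3.605 × 0.0704 = 0.254.

d_min ≈ 0.25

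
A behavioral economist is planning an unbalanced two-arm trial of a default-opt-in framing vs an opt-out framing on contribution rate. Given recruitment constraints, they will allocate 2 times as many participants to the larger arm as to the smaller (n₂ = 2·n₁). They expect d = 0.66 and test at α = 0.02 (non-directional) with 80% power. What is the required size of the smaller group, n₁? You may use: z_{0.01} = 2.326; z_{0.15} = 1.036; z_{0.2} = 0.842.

With allocation ratio k = n₂/n₁ = 2, Var(x̄₁−x̄₂) = σ²(1/n₁ + 1/(k·n₁)) = σ²·(k+1)/(k·n₁).
So n₁ = (1 + 1/k)·((z_{α/2} + z_β)/d)² = 1.500 × (3.168/0.66)².
n₁ = 1.500 × 23.04 = 34.6.
Round up: n₁ = 35, giving n₂ = 2 × 35 = 70.

n₁ = 35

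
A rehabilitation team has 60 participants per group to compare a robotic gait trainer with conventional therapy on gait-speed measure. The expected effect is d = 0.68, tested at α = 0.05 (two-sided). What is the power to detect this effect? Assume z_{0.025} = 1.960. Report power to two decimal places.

power ≈ 0.96

For two equal groups, power = Φ(d·√(n/2) − z_{α/2}).
d·√(n/2) = 0.68 × √(60/2) = 0.68 × 5.477 = 3.725.
z_β = 3.725 − 1.960 = 1.765.
Power = Φ(1.765) = 0.961.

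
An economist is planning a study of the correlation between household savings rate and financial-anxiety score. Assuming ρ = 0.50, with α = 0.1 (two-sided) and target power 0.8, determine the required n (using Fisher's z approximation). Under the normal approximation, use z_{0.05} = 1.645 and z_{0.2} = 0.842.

Fisher's z: C = ½·ln((1+r)/(1−r)) = ½·ln(3.0000) = 0.5493.
n = ((z_{α/2} + z_β)/C)² + 3.
(1.645 + 0.842) / 0.5493 = 2.487 / 0.5493 = 4.528.
n = 4.528² + 3 = 20.50 + 3 = 23.5.
Round up.

n = 24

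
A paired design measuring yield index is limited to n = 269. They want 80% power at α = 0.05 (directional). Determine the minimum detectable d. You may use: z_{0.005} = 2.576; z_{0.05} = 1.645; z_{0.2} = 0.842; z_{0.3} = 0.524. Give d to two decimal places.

For a single sample (or paired design) of n = 269: d_min = (z_{α} + z_β)/√n.
z-sum = 1.645 + 0.842 = 2.487.
d_min = 2.487 / √269 = 2.487 / 16.401 = 0.152.

d_min ≈ 0.15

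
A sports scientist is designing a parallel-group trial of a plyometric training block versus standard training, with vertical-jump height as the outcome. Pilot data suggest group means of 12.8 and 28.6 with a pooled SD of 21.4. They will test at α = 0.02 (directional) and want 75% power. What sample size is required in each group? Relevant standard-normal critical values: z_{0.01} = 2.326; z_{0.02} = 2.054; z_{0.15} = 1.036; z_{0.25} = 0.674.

n = 28 per group

Cohen's d = |M₁ − M₂| / SD_pooled = |12.8 − 28.6| / 21.4 = 15.8 / 21.4 = 0.738.
For two independent groups with equal n: n = 2·((z_{α} + z_β) / d)².
z_{α} + z_β = 2.054 + 0.674 = 2.728.
n = 2 × (2.728 / 0.738)² = 2 × 3.696² = 2 × 13.66 = 27.3.
Round up to the next whole participant.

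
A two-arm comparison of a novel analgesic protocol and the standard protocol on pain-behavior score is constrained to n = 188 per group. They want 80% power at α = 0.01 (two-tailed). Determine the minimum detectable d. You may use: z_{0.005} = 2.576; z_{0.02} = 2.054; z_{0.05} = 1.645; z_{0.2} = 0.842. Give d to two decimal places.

d_min ≈ 0.35

For two independent groups of n = 188 each: d_min = (z_{α/2} + z_β)·√(2/n).
z-sum = 2.576 + 0.842 = 3.418.
d_min = 3.418 × √(2/188) = 3.418 × 0.1031 = 0.353.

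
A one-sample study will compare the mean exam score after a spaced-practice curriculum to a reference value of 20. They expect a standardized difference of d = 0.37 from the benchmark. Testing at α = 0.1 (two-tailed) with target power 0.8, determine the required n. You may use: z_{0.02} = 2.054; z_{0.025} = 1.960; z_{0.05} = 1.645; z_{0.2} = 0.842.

n = 46

For a one-sample test: n = ((z_{α/2} + z_β) / d)².
z_{α/2} + z_β = 1.645 + 0.842 = 2.487.
n = (2.487 / 0.37)² = 6.722² = 45.18.
Round up.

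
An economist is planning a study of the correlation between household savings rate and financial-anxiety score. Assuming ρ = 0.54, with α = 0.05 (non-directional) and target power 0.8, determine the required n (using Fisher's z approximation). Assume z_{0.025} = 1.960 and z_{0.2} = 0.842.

Fisher's z: C = ½·ln((1+r)/(1−r)) = ½·ln(3.3478) = 0.6042.
n = ((z_{α/2} + z_β)/C)² + 3.
(1.960 + 0.842) / 0.6042 = 2.802 / 0.6042 = 4.638.
n = 4.638² + 3 = 21.51 + 3 = 24.5.
Round up.

n = 25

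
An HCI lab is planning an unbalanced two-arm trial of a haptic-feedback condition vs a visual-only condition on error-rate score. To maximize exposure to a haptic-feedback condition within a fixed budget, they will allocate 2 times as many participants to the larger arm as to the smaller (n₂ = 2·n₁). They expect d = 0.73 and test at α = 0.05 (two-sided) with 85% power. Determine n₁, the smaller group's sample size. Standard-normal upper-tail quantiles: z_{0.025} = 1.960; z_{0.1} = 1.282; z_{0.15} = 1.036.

With allocation ratio k = n₂/n₁ = 2, Var(x̄₁−x̄₂) = σ²(1/n₁ + 1/(k·n₁)) = σ²·(k+1)/(k·n₁).
So n₁ = (1 + 1/k)·((z_{α/2} + z_β)/d)² = 1.500 × (2.996/0.73)².
n₁ = 1.500 × 16.84 = 25.3.
Round up: n₁ = 26, giving n₂ = 2 × 26 = 52.

n₁ = 26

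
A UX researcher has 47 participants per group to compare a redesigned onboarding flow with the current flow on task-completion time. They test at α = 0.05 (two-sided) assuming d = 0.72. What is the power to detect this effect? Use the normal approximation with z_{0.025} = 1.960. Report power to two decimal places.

power ≈ 0.94

For two equal groups, power = Φ(d·√(n/2) − z_{α/2}).
d·√(n/2) = 0.72 × √(47/2) = 0.72 × 4.848 = 3.490.
z_β = 3.490 − 1.960 = 1.530.
Power = Φ(1.530) = 0.937.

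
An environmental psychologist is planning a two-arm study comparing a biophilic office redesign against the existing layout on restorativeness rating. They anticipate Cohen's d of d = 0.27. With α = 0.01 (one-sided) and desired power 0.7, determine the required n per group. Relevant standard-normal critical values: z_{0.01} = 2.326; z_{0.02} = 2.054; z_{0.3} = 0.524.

n = 223 per group

For two independent groups with equal n: n = 2·((z_{α} + z_β) / d)².
z_{α} + z_β = 2.326 + 0.524 = 2.850.
n = 2 × (2.850 / 0.27)² = 2 × 10.556² = 2 × 111.42 = 222.8.
Round up to the next whole participant.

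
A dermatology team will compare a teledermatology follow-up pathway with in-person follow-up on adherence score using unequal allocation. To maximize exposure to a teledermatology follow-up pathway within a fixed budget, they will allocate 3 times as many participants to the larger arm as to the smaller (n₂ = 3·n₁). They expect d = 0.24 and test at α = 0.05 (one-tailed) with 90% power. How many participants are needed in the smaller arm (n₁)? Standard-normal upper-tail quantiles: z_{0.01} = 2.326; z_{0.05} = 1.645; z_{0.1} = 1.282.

n₁ = 199

With allocation ratio k = n₂/n₁ = 3, Var(x̄₁−x̄₂) = σ²(1/n₁ + 1/(k·n₁)) = σ²·(k+1)/(k·n₁).
So n₁ = (1 + 1/k)·((z_{α} + z_β)/d)² = 1.333 × (2.927/0.24)².
n₁ = 1.333 × 148.74 = 198.3.
Round up: n₁ = 199, giving n₂ = 3 × 199 = 597.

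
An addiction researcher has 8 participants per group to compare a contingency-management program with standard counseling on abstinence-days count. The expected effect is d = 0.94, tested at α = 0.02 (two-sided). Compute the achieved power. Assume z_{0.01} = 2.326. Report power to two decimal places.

For two equal groups, power = Φ(d·√(n/2) − z_{α/2}).
d·√(n/2) = 0.94 × √(8/2) = 0.94 × 2.000 = 1.880.
z_β = 1.880 − 2.326 = -0.446.
Power = Φ(-0.446) = 0.328.

power ≈ 0.33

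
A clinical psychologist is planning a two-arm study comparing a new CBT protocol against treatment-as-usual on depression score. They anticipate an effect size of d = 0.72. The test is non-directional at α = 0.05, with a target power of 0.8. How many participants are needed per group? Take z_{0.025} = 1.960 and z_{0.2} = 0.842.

For two independent groups with equal n: n = 2·((z_{α/2} + z_β) / d)².
z_{α/2} + z_β = 1.960 + 0.842 = 2.802.
n = 2 × (2.802 / 0.72)² = 2 × 3.892² = 2 × 15.15 = 30.3.
Round up to the next whole participant.

n = 31 per group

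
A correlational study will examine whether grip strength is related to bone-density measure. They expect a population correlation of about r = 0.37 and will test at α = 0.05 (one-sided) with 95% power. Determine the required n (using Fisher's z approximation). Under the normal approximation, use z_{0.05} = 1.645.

n = 75

Fisher's z: C = ½·ln((1+r)/(1−r)) = ½·ln(2.1746) = 0.3884.
n = ((z_{α} + z_β)/C)² + 3.
(1.645 + 1.645) / 0.3884 = 3.290 / 0.3884 = 8.471.
n = 8.471² + 3 = 71.75 + 3 = 74.8.
Round up.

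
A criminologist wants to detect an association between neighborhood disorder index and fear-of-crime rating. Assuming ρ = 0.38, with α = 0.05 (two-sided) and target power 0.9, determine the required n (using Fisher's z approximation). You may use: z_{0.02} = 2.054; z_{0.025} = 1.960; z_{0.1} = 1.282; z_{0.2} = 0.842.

n = 69

Fisher's z: C = ½·ln((1+r)/(1−r)) = ½·ln(2.2258) = 0.4001.
n = ((z_{α/2} + z_β)/C)² + 3.
(1.960 + 1.282) / 0.4001 = 3.242 / 0.4001 = 8.103.
n = 8.103² + 3 = 65.66 + 3 = 68.7.
Round up.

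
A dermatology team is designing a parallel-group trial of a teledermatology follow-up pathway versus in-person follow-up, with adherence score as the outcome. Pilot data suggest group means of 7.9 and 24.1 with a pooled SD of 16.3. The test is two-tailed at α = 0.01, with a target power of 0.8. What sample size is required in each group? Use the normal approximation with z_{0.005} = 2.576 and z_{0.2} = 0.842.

Cohen's d = |M₁ − M₂| / SD_pooled = |7.9 − 24.1| / 16.3 = 16.2 / 16.3 = 0.994.
For two independent groups with equal n: n = 2·((z_{α/2} + z_β) / d)².
z_{α/2} + z_β = 2.576 + 0.842 = 3.418.
n = 2 × (3.418 / 0.994)² = 2 × 3.439² = 2 × 11.82 = 23.6.
Round up to the next whole participant.

n = 24 per group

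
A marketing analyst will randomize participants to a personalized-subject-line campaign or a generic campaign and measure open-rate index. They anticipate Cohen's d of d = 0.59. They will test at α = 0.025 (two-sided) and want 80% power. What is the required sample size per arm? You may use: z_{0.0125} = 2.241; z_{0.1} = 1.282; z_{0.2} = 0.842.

For two independent groups with equal n: n = 2·((z_{α/2} + z_β) / d)².
z_{α/2} + z_β = 2.241 + 0.842 = 3.083.
n = 2 × (3.083 / 0.59)² = 2 × 5.225² = 2 × 27.31 = 54.6.
Round up to the next whole participant.

n = 55 per group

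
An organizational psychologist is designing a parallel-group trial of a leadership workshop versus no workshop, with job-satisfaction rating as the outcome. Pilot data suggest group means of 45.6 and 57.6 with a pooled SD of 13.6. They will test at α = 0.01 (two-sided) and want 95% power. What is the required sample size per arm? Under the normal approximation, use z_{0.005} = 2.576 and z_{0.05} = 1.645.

n = 46 per group

Cohen's d = |M₁ − M₂| / SD_pooled = |45.6 − 57.6| / 13.6 = 12.0 / 13.6 = 0.882.
For two independent groups with equal n: n = 2·((z_{α/2} + z_β) / d)².
z_{α/2} + z_β = 2.576 + 1.645 = 4.221.
n = 2 × (4.221 / 0.882)² = 2 × 4.786² = 2 × 22.90 = 45.8.
Round up to the next whole participant.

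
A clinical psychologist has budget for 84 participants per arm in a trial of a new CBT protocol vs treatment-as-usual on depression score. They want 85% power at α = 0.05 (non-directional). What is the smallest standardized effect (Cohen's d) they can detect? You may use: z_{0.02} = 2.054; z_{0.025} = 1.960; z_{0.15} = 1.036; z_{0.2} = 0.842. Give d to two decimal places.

For two independent groups of n = 84 each: d_min = (z_{α/2} + z_β)·√(2/n).
z-sum = 1.960 + 1.036 = 2.996.
d_min = 2.996 × √(2/84) = 2.996 × 0.1543 = 0.462.

d_min ≈ 0.46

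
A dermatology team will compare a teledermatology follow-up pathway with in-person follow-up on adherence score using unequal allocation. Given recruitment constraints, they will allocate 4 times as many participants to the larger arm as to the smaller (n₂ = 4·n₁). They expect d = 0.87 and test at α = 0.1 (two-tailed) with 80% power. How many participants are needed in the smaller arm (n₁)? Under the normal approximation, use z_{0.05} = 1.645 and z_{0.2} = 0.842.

With allocation ratio k = n₂/n₁ = 4, Var(x̄₁−x̄₂) = σ²(1/n₁ + 1/(k·n₁)) = σ²·(k+1)/(k·n₁).
So n₁ = (1 + 1/k)·((z_{α/2} + z_β)/d)² = 1.250 × (2.487/0.87)².
n₁ = 1.250 × 8.17 = 10.2.
Round up: n₁ = 11, giving n₂ = 4 × 11 = 44.

n₁ = 11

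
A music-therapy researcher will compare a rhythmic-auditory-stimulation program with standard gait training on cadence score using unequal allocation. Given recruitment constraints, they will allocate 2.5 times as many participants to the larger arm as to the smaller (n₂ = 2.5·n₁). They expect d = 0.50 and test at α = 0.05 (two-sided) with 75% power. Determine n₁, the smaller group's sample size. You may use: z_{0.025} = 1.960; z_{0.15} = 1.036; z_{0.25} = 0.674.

With allocation ratio k = n₂/n₁ = 2.5, Var(x̄₁−x̄₂) = σ²(1/n₁ + 1/(k·n₁)) = σ²·(k+1)/(k·n₁).
So n₁ = (1 + 1/k)·((z_{α/2} + z_β)/d)² = 1.400 × (2.634/0.50)².
n₁ = 1.400 × 27.75 = 38.9.
Round up: n₁ = 39, giving n₂ = ⌈2.5 × 39⌉ = ⌈97.5⌉ = 98.

n₁ = 39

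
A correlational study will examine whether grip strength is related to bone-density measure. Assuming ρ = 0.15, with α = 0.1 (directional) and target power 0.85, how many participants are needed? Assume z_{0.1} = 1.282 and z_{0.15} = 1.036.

Fisher's z: C = ½·ln((1+r)/(1−r)) = ½·ln(1.3529) = 0.1511.
n = ((z_{α} + z_β)/C)² + 3.
(1.282 + 1.036) / 0.1511 = 2.318 / 0.1511 = 15.341.
n = 15.341² + 3 = 235.34 + 3 = 238.3.
Round up.

n = 239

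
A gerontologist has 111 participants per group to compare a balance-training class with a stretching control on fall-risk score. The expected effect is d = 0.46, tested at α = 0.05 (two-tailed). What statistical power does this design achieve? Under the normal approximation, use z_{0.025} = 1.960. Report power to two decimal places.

For two equal groups, power = Φ(d·√(n/2) − z_{α/2}).
d·√(n/2) = 0.46 × √(111/2) = 0.46 × 7.450 = 3.427.
z_β = 3.427 − 1.960 = 1.467.
Power = Φ(1.467) = 0.929.

power ≈ 0.93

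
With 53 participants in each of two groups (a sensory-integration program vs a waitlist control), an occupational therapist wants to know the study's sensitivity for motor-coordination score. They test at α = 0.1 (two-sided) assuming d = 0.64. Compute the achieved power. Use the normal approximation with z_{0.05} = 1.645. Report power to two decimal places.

power ≈ 0.95

For two equal groups, power = Φ(d·√(n/2) − z_{α/2}).
d·√(n/2) = 0.64 × √(53/2) = 0.64 × 5.148 = 3.295.
z_β = 3.295 − 1.645 = 1.650.
Power = Φ(1.650) = 0.950.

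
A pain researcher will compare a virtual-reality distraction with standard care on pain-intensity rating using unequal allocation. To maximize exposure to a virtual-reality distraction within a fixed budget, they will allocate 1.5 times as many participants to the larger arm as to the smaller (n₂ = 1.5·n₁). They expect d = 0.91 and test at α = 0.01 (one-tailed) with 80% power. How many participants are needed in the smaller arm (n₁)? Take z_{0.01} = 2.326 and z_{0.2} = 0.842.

n₁ = 21

With allocation ratio k = n₂/n₁ = 1.5, Var(x̄₁−x̄₂) = σ²(1/n₁ + 1/(k·n₁)) = σ²·(k+1)/(k·n₁).
So n₁ = (1 + 1/k)·((z_{α} + z_β)/d)² = 1.667 × (3.168/0.91)².
n₁ = 1.667 × 12.12 = 20.2.
Round up: n₁ = 21, giving n₂ = ⌈1.5 × 21⌉ = ⌈31.5⌉ = 32.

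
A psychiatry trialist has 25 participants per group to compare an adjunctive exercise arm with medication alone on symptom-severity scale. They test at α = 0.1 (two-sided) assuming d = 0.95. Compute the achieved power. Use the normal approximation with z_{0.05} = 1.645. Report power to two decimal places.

power ≈ 0.96

For two equal groups, power = Φ(d·√(n/2) − z_{α/2}).
d·√(n/2) = 0.95 × √(25/2) = 0.95 × 3.536 = 3.359.
z_β = 3.359 − 1.645 = 1.714.
Power = Φ(1.714) = 0.957.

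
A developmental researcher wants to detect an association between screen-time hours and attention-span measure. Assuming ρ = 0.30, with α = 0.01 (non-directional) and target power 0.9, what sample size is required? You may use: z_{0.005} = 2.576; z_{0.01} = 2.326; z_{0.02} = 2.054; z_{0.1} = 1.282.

n = 159

Fisher's z: C = ½·ln((1+r)/(1−r)) = ½·ln(1.8571) = 0.3095.
n = ((z_{α/2} + z_β)/C)² + 3.
(2.576 + 1.282) / 0.3095 = 3.858 / 0.3095 = 12.465.
n = 12.465² + 3 = 155.38 + 3 = 158.4.
Round up.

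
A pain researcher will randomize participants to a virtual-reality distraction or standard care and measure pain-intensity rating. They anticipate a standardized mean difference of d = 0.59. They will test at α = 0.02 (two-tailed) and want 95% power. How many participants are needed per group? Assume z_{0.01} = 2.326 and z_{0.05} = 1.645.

n = 91 per group

For two independent groups with equal n: n = 2·((z_{α/2} + z_β) / d)².
z_{α/2} + z_β = 2.326 + 1.645 = 3.971.
n = 2 × (3.971 / 0.59)² = 2 × 6.731² = 2 × 45.30 = 90.6.
Round up to the next whole participant.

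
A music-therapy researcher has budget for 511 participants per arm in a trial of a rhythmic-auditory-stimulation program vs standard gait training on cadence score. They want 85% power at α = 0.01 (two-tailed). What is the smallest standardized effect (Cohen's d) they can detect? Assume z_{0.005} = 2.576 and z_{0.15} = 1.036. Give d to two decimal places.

For two independent groups of n = 511 each: d_min = (z_{α/2} + z_β)·√(2/n).
z-sum = 2.576 + 1.036 = 3.612.
d_min = 3.612 × √(2/511) = 3.612 × 0.0626 = 0.226.

d_min ≈ 0.23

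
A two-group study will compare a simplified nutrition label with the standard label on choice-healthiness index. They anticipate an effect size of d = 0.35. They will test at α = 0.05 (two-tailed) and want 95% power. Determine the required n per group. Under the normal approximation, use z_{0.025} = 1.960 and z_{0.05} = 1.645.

For two independent groups with equal n: n = 2·((z_{α/2} + z_β) / d)².
z_{α/2} + z_β = 1.960 + 1.645 = 3.605.
n = 2 × (3.605 / 0.35)² = 2 × 10.300² = 2 × 106.09 = 212.2.
Round up to the next whole participant.

n = 213 per group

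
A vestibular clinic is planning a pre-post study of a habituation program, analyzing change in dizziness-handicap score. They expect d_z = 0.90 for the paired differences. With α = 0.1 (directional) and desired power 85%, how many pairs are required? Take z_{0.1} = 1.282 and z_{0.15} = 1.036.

n = 7 pairs

For a paired (one-sample on differences) test: n = ((z_{α} + z_β) / d)².
z_{α} + z_β = 1.282 + 1.036 = 2.318.
n = (2.318 / 0.90)² = 2.576² = 6.63.
Round up.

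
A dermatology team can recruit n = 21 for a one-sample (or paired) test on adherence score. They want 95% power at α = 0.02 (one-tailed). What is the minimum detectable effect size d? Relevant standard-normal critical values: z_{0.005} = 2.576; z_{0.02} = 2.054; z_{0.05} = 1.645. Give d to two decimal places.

For a single sample (or paired design) of n = 21: d_min = (z_{α} + z_β)/√n.
z-sum = 2.054 + 1.645 = 3.699.
d_min = 3.699 / √21 = 3.699 / 4.583 = 0.807.

d_min ≈ 0.81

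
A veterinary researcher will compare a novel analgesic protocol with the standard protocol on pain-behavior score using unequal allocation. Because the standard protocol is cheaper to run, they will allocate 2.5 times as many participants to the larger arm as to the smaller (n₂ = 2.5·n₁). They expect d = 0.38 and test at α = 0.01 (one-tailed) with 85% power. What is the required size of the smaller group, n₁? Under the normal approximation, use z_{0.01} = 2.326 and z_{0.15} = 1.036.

With allocation ratio k = n₂/n₁ = 2.5, Var(x̄₁−x̄₂) = σ²(1/n₁ + 1/(k·n₁)) = σ²·(k+1)/(k·n₁).
So n₁ = (1 + 1/k)·((z_{α} + z_β)/d)² = 1.400 × (3.362/0.38)².
n₁ = 1.400 × 78.28 = 109.6.
Round up: n₁ = 110, giving n₂ = 2.5 × 110 = 275.

n₁ = 110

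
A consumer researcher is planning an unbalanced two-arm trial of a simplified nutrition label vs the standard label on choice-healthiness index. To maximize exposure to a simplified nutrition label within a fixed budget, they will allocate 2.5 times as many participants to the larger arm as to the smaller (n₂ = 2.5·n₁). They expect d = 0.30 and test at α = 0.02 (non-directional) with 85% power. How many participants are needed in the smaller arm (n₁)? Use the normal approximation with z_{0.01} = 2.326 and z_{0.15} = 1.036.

n₁ = 176

With allocation ratio k = n₂/n₁ = 2.5, Var(x̄₁−x̄₂) = σ²(1/n₁ + 1/(k·n₁)) = σ²·(k+1)/(k·n₁).
So n₁ = (1 + 1/k)·((z_{α/2} + z_β)/d)² = 1.400 × (3.362/0.30)².
n₁ = 1.400 × 125.59 = 175.8.
Round up: n₁ = 176, giving n₂ = 2.5 × 176 = 440.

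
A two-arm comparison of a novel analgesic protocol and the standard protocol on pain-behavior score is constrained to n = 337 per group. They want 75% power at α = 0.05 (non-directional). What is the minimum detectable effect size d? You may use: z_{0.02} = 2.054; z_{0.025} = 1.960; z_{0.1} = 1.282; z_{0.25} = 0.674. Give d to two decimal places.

For two independent groups of n = 337 each: d_min = (z_{α/2} + z_β)·√(2/n).
z-sum = 1.960 + 0.674 = 2.634.
d_min = 2.634 × √(2/337) = 2.634 × 0.0770 = 0.203.

d_min ≈ 0.20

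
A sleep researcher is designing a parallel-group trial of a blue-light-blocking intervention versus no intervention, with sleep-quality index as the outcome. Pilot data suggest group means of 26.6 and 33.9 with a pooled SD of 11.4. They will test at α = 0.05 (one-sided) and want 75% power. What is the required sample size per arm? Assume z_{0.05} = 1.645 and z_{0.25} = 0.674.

n = 27 per group

Cohen's d = |M₁ − M₂| / SD_pooled = |26.6 − 33.9| / 11.4 = 7.3 / 11.4 = 0.640.
For two independent groups with equal n: n = 2·((z_{α} + z_β) / d)².
z_{α} + z_β = 1.645 + 0.674 = 2.319.
n = 2 × (2.319 / 0.640)² = 2 × 3.623² = 2 × 13.13 = 26.3.
Round up to the next whole participant.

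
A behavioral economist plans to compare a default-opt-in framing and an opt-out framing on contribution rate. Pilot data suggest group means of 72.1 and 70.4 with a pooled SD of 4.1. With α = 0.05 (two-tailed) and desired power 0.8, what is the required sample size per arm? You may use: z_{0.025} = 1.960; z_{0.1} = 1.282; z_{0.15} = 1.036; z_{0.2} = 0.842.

n = 92 per group

Cohen's d = |M₁ − M₂| / SD_pooled = |72.1 − 70.4| / 4.1 = 1.7 / 4.1 = 0.415.
For two independent groups with equal n: n = 2·((z_{α/2} + z_β) / d)².
z_{α/2} + z_β = 1.960 + 0.842 = 2.802.
n = 2 × (2.802 / 0.415)² = 2 × 6.752² = 2 × 45.59 = 91.2.
Round up to the next whole participant.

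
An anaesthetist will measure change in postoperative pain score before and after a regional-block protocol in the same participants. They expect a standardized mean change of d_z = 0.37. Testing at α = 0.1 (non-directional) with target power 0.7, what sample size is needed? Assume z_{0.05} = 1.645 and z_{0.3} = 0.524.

n = 35 pairs

For a paired (one-sample on differences) test: n = ((z_{α/2} + z_β) / d)².
z_{α/2} + z_β = 1.645 + 0.524 = 2.169.
n = (2.169 / 0.37)² = 5.862² = 34.36.
Round up.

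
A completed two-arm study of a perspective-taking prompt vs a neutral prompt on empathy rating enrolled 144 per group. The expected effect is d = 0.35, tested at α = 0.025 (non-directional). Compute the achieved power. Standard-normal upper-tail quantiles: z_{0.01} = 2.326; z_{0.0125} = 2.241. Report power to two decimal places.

For two equal groups, power = Φ(d·√(n/2) − z_{α/2}).
d·√(n/2) = 0.35 × √(144/2) = 0.35 × 8.485 = 2.970.
z_β = 2.970 − 2.241 = 0.729.
Power = Φ(0.729) = 0.767.

power ≈ 0.77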